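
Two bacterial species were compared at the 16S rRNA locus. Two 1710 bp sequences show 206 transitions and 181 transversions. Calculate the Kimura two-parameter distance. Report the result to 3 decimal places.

P = 206/1710 ≈ 0.120468 and Q = 181/1710 ≈ 0.105848.
Under the Kimura two-parameter model, d = −½ ln(1 − 2P − Q) − ¼ ln(1 − 2Q).
1 − 2P − Q = 0.653216, giving −½ ln(0.653216) = 0.212924.
1 − 2Q = 0.788304, giving −¼ ln(0.788304) = 0.059468.
d = 0.212924 + 0.059468 = 0.272392.

0.272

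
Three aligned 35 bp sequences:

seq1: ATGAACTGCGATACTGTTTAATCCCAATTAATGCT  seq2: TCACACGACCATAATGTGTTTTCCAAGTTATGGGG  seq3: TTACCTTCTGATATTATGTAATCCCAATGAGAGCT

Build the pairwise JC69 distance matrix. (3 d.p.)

seq1–seq2: 17/35 sites differ → p ≈ 0.485714, d = −0.75 ln(1 − 0.647619) = 0.782282 ≈ 0.782.
seq1–seq3: 13/35 sites differ → p ≈ 0.371429, d = −0.75 ln(1 − 0.495239) = 0.512753 ≈ 0.513.
seq2–seq3: 18/35 sites differ → p ≈ 0.514286, d = −0.75 ln(1 − 0.685715) = 0.868091 ≈ 0.868.

d(seq1,seq2) = 0.782, d(seq1,seq3) = 0.513, d(seq2,seq3) = 0.868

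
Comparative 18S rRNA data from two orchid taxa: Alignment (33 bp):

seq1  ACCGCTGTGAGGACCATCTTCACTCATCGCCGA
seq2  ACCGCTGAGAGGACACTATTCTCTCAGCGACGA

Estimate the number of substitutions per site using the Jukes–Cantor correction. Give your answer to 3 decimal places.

The sequences differ at 7 of 33 sites (8, 15, 16, 18, 22, 27, 30), so p = 7/33 ≈ 0.212121.
d = −(3/4) ln(1 − 4p/3) = −0.75 ln(1 − 0.282828) = −0.75 ln(0.717172)
  = −0.75 × (-0.332440) = 0.249330 substitutions/site.

0.249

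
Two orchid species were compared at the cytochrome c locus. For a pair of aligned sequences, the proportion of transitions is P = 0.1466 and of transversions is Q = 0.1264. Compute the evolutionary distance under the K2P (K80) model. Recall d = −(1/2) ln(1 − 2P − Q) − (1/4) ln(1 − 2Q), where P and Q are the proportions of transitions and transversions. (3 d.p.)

0.345

Under the Kimura two-parameter model, d = −½ ln(1 − 2P − Q) − ¼ ln(1 − 2Q).
1 − 2P − Q = 0.5804, giving −½ ln(0.5804) = 0.272019.
1 − 2Q = 0.7472, giving −¼ ln(0.7472) = 0.072856.
d = 0.272019 + 0.072856 = 0.344875.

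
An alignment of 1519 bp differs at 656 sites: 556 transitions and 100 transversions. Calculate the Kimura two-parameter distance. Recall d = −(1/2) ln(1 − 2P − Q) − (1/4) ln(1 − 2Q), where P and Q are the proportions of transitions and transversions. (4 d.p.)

0.8348

P = 556/1519 ≈ 0.36603 and Q = 100/1519 ≈ 0.065833.
Under the Kimura two-parameter model, d = −½ ln(1 − 2P − Q) − ¼ ln(1 − 2Q).
1 − 2P − Q = 0.202107, giving −½ ln(0.202107) = 0.799479.
1 − 2Q = 0.868334, giving −¼ ln(0.868334) = 0.035295.
d = 0.799479 + 0.035295 = 0.834774.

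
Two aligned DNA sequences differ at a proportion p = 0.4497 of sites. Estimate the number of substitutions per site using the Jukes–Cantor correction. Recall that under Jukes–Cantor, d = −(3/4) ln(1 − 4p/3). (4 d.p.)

d = −(3/4) ln(1 − 4p/3) = −0.75 ln(1 − 0.5996) = −0.75 ln(0.4004)
  = −0.75 × (-0.915291) = 0.686468 substitutions/site.

0.6865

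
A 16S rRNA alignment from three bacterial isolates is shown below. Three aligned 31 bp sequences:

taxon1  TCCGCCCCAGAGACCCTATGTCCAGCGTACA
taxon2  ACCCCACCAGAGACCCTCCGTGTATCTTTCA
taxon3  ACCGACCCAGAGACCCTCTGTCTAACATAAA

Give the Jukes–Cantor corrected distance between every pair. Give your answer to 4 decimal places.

taxon1–taxon2: 10/31 sites differ → p ≈ 0.322581, d = −0.75 ln(1 − 0.430108) = 0.421731 ≈ 0.4217.
taxon1–taxon3: 7/31 sites differ → p ≈ 0.225806, d = −0.75 ln(1 − 0.301075) = 0.268659 ≈ 0.2687.
taxon2–taxon3: 9/31 sites differ → p ≈ 0.290323, d = −0.75 ln(1 − 0.387097) = 0.367161 ≈ 0.3672.

d(taxon1,taxon2) = 0.4217, d(taxon1,taxon3) = 0.2687, d(taxon2,taxon3) = 0.3672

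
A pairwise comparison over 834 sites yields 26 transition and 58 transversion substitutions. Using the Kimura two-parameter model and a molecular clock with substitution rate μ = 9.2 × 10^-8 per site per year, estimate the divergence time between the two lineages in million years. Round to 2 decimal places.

0.59

P = 26/834 ≈ 0.031175 and Q = 58/834 ≈ 0.069544.
Under the Kimura two-parameter model, d = −½ ln(1 − 2P − Q) − ¼ ln(1 − 2Q).
1 − 2P − Q = 0.868106, giving −½ ln(0.868106) = 0.070721.
1 − 2Q = 0.860912, giving −¼ ln(0.860912) = 0.037441.
d = 0.070721 + 0.037441 = 0.108162.
Under a molecular clock d = 2μt, so t = d/(2μ) = 0.108162 / (2 × 9.2 × 10^-8) = 0.59 million years.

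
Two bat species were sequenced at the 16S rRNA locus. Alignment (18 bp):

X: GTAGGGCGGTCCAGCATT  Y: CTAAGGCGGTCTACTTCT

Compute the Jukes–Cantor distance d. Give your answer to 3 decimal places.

0.548

The sequences differ at 7 of 18 sites (1, 4, 12, 14, 15, 16, 17), so p = 7/18 ≈ 0.388889.
d = −(3/4) ln(1 − 4p/3) = −0.75 ln(1 − 0.518519) = −0.75 ln(0.481481)
  = −0.75 × (-0.730889) = 0.548167 substitutions/site.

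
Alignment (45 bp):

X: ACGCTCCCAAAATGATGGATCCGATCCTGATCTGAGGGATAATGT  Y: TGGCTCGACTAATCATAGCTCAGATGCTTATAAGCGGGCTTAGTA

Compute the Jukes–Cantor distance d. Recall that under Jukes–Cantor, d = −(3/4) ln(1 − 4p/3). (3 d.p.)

The sequences differ at 20 of 45 sites, so p = 20/45 ≈ 0.444444.
d = −(3/4) ln(1 − 4p/3) = −0.75 ln(1 − 0.592592) = −0.75 ln(0.407408)
  = −0.75 × (-0.897940) = 0.673455 substitutions/site.

0.673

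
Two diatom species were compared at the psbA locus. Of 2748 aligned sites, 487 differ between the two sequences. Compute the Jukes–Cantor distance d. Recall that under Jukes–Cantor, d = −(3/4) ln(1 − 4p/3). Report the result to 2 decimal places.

0.20

p = 487/2748 ≈ 0.17722.
d = −(3/4) ln(1 − 4p/3) = −0.75 ln(1 − 0.236293) = −0.75 ln(0.763707)
  = −0.75 × (-0.269571) = 0.202178 substitutions/site.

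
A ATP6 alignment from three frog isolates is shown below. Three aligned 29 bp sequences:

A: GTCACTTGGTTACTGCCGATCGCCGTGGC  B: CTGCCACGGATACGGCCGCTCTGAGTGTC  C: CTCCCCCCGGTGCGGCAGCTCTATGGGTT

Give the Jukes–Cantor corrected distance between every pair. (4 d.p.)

A–B: 12/29 sites differ → p ≈ 0.413793, d = −0.75 ln(1 − 0.551724) = 0.601760 ≈ 0.6018.
A–C: 16/29 sites differ → p ≈ 0.551724, d = −0.75 ln(1 − 0.735632) = 0.997810 ≈ 0.9978.
B–C: 10/29 sites differ → p ≈ 0.344828, d = −0.75 ln(1 − 0.459771) = 0.461822 ≈ 0.4618.

d(A,B) = 0.6018, d(A,C) = 0.9978, d(B,C) = 0.4618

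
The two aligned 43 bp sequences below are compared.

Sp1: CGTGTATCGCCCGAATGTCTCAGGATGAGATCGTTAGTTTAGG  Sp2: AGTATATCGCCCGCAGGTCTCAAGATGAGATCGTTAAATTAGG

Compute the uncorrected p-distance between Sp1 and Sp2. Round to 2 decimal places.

0.16

The sequences differ at 7 of 43 positions (sites 1, 4, 14, 16, 23, 37, 38).
p = 7/43 = 0.162790… ≈ 0.16 (to 2 d.p.).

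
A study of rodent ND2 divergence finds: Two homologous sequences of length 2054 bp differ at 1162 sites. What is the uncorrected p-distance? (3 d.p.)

0.566

p = 1162/2054 = 0.565725… ≈ 0.566 (to 3 d.p.).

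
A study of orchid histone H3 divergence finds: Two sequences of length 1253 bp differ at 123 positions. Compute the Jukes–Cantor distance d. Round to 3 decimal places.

p = 123/1253 ≈ 0.098164.
d = −(3/4) ln(1 − 4p/3) = −0.75 ln(1 − 0.130885) = −0.75 ln(0.869115)
  = −0.75 × (-0.140280) = 0.105210 substitutions/site.

0.105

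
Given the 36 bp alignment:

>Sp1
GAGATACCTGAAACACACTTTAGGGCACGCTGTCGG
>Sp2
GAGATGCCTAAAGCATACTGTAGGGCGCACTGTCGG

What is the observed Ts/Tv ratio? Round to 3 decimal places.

6.000

Transitions are A↔G and C↔T; transversions are all other mismatches.
Transitions: 6. Transversions: 1.
R = 6/1 = 6.000.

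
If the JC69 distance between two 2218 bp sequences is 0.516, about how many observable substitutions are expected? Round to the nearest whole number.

Invert JC69: p = (3/4)(1 − e^(−4d/3)) = 0.75 × (1 − e^(-0.688)) = 0.75 × (1 − 0.502580) = 0.373065.
Expected differing sites = pL ≈ 0.373065 × 2218 = 827.45817 ≈ 827.

827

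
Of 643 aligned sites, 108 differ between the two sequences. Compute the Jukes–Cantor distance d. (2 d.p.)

p = 108/643 ≈ 0.167963.
d = −(3/4) ln(1 − 4p/3) = −0.75 ln(1 − 0.223951) = −0.75 ln(0.776049)
  = −0.75 × (-0.253540) = 0.190155 substitutions/site.

0.19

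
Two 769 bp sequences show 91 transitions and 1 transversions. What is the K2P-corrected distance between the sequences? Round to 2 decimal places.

P = 91/769 ≈ 0.118336 and Q = 1/769 ≈ 0.0013.
Under the Kimura two-parameter model, d = −½ ln(1 − 2P − Q) − ¼ ln(1 − 2Q).
1 − 2P − Q = 0.762028, giving −½ ln(0.762028) = 0.135886.
1 − 2Q = 0.9974, giving −¼ ln(0.9974) = 0.000651.
d = 0.135886 + 0.000651 = 0.136537.

0.14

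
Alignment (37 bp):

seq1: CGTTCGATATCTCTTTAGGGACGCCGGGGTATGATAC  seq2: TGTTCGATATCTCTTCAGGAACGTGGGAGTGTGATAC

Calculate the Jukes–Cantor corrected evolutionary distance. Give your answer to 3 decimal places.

The sequences differ at 7 of 37 sites (1, 16, 20, 24, 25, 28, 31), so p = 7/37 ≈ 0.189189.
d = −(3/4) ln(1 − 4p/3) = −0.75 ln(1 − 0.252252) = −0.75 ln(0.747748)
  = −0.75 × (-0.290689) = 0.218017 substitutions/site.

0.218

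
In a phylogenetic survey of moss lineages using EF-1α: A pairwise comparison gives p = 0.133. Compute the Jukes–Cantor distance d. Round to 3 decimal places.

0.146

d = −(3/4) ln(1 − 4p/3) = −0.75 ln(1 − 0.177333) = −0.75 ln(0.822667)
  = −0.75 × (-0.195204) = 0.146403 substitutions/site.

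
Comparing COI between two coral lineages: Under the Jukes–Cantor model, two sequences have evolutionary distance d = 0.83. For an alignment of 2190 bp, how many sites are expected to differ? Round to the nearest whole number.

Invert JC69: p = (3/4)(1 − e^(−4d/3)) = 0.75 × (1 − e^(-1.106667)) = 0.75 × (1 − 0.330659) = 0.502006.
Expected differing sites = pL ≈ 0.502006 × 2190 = 1099.39314 ≈ 1099.

1099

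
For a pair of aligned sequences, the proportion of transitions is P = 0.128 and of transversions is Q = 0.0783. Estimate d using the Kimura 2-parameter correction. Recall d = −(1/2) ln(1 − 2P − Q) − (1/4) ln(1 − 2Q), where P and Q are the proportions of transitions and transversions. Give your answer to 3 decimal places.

0.246

Under the Kimura two-parameter model, d = −½ ln(1 − 2P − Q) − ¼ ln(1 − 2Q).
1 − 2P − Q = 0.6657, giving −½ ln(0.6657) = 0.203458.
1 − 2Q = 0.8434, giving −¼ ln(0.8434) = 0.042578.
d = 0.203458 + 0.042578 = 0.246036.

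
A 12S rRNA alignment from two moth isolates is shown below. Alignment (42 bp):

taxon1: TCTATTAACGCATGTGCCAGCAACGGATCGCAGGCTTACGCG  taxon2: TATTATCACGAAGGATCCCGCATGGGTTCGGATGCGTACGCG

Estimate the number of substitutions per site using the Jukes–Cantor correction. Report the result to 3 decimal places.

0.485

The sequences differ at 15 of 42 sites, so p = 15/42 ≈ 0.357143.
d = −(3/4) ln(1 − 4p/3) = −0.75 ln(1 − 0.476191) = −0.75 ln(0.523809)
  = −0.75 × (-0.646628) = 0.484971 substitutions/site.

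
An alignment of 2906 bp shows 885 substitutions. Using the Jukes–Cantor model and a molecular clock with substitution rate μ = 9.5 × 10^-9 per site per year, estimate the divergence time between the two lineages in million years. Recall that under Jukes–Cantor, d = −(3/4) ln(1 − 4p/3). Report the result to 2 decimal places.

p = 885/2906 ≈ 0.304542.
d = −(3/4) ln(1 − 4p/3) = −0.75 ln(1 − 0.406056) = −0.75 ln(0.593944)
  = −0.75 × (-0.520970) = 0.390728 substitutions/site.
Under a molecular clock d = 2μt, so t = d/(2μ) = 0.390728 / (2 × 9.5 × 10^-9) = 20.56 million years.

20.56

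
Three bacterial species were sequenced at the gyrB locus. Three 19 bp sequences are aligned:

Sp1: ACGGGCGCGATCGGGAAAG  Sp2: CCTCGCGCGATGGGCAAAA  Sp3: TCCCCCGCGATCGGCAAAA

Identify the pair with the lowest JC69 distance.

Sp1–Sp2: 6/19 differ, p = 0.316, d = 0.410.
Sp1–Sp3: 6/19 differ, p = 0.316, d = 0.410.
Sp2–Sp3: 4/19 differ, p = 0.211, d = 0.247.
The smallest distance is between Sp2 and Sp3.

Sp2 and Sp3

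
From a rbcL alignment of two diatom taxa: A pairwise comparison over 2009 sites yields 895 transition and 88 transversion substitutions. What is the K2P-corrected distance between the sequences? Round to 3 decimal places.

P = 895/2009 ≈ 0.445495 and Q = 88/2009 ≈ 0.043803.
Under the Kimura two-parameter model, d = −½ ln(1 − 2P − Q) − ¼ ln(1 − 2Q).
1 − 2P − Q = 0.065207, giving −½ ln(0.065207) = 1.365094.
1 − 2Q = 0.912394, giving −¼ ln(0.912394) = 0.022921.
d = 1.365094 + 0.022921 = 1.388015.

1.388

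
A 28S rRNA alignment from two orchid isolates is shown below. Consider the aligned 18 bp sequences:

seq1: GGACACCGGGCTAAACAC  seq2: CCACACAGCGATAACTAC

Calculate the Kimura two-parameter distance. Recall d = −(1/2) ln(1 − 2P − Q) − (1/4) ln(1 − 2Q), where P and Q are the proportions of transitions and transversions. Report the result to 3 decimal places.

Of 18 sites, 1 differences are transitions and 6 are transversions, so P = 1/18 ≈ 0.055556 and Q = 6/18 ≈ 0.333333.
Under the Kimura two-parameter model, d = −½ ln(1 − 2P − Q) − ¼ ln(1 − 2Q).
1 − 2P − Q = 0.555555, giving −½ ln(0.555555) = 0.293894.
1 − 2Q = 0.333334, giving −¼ ln(0.333334) = 0.274653.
d = 0.293894 + 0.274653 = 0.568547.

0.569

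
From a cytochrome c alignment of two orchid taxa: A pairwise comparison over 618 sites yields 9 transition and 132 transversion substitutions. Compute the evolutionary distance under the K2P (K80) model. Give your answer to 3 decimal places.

0.278

P = 9/618 ≈ 0.014563 and Q = 132/618 ≈ 0.213592.
Under the Kimura two-parameter model, d = −½ ln(1 − 2P − Q) − ¼ ln(1 − 2Q).
1 − 2P − Q = 0.757282, giving −½ ln(0.757282) = 0.139010.
1 − 2Q = 0.572816, giving −¼ ln(0.572816) = 0.139298.
d = 0.139010 + 0.139298 = 0.278308.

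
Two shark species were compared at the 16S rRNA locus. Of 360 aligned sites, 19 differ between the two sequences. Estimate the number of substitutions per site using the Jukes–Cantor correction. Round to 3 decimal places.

p = 19/360 ≈ 0.052778.
d = −(3/4) ln(1 − 4p/3) = −0.75 ln(1 − 0.070371) = −0.75 ln(0.929629)
  = −0.75 × (-0.072970) = 0.054728 substitutions/site.

0.055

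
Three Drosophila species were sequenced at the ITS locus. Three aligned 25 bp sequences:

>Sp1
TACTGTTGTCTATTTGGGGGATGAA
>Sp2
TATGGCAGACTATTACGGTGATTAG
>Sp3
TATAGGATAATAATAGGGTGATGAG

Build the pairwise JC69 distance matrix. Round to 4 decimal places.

Sp1–Sp2: 10/25 sites differ → p = 0.4, d = −0.75 ln(1 − 0.533333) = 0.571605 ≈ 0.5716.
Sp1–Sp3: 11/25 sites differ → p = 0.44, d = −0.75 ln(1 − 0.586667) = 0.662626 ≈ 0.6626.
Sp2–Sp3: 7/25 sites differ → p = 0.28, d = −0.75 ln(1 − 0.373333) = 0.350505 ≈ 0.3505.

d(Sp1,Sp2) = 0.5716, d(Sp1,Sp3) = 0.6626, d(Sp2,Sp3) = 0.3505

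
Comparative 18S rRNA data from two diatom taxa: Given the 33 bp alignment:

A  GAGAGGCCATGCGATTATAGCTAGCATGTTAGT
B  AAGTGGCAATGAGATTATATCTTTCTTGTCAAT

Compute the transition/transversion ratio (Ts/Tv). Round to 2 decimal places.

0.43

Transitions are A↔G and C↔T; transversions are all other mismatches.
Transitions: 3. Transversions: 7.
R = 3/7 = 0.428571… ≈ 0.43 (to 2 d.p.).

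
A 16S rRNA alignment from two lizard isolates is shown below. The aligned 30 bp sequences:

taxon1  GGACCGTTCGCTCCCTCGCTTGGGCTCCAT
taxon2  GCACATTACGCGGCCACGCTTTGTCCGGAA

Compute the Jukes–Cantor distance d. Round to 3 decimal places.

0.647

The sequences differ at 13 of 30 sites, so p = 13/30 ≈ 0.433333.
d = −(3/4) ln(1 − 4p/3) = −0.75 ln(1 − 0.577777) = −0.75 ln(0.422223)
  = −0.75 × (-0.862222) = 0.646667 substitutions/site.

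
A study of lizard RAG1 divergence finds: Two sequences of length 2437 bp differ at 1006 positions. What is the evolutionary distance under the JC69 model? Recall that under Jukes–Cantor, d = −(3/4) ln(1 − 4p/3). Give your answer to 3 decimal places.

0.600

p = 1006/2437 ≈ 0.412803.
d = −(3/4) ln(1 − 4p/3) = −0.75 ln(1 − 0.550404) = −0.75 ln(0.449596)
  = −0.75 × (-0.799406) = 0.599555 substitutions/site.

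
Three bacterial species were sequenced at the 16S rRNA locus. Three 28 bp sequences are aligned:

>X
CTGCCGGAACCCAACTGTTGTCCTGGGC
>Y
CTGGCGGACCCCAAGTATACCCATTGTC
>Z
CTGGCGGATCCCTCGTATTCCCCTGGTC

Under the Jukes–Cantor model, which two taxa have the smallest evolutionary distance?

Y and Z

X–Y: 10/28 differ, p = 0.357, d = 0.485.
X–Z: 9/28 differ, p = 0.321, d = 0.420.
Y–Z: 6/28 differ, p = 0.214, d = 0.252.
The smallest distance is between Y and Z.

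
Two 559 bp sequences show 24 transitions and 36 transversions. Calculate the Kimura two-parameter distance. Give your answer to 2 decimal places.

0.12

P = 24/559 ≈ 0.042934 and Q = 36/559 ≈ 0.064401.
Under the Kimura two-parameter model, d = −½ ln(1 − 2P − Q) − ¼ ln(1 − 2Q).
1 − 2P − Q = 0.849731, giving −½ ln(0.849731) = 0.081418.
1 − 2Q = 0.871198, giving −¼ ln(0.871198) = 0.034472.
d = 0.081418 + 0.034472 = 0.115890.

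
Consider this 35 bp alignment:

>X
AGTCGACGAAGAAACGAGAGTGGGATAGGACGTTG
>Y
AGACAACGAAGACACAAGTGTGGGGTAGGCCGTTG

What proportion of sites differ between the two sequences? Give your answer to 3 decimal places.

The sequences differ at 7 of 35 positions (sites 3, 5, 13, 16, 19, 25, 30).
p = 7/35 = 0.200.

0.200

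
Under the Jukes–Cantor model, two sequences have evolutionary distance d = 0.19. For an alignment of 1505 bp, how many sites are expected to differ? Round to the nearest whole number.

Invert JC69: p = (3/4)(1 − e^(−4d/3)) = 0.75 × (1 − e^(-0.253333)) = 0.75 × (1 − 0.776209) = 0.167843.
Expected differing sites = pL ≈ 0.167843 × 1505 = 252.603715 ≈ 253.

253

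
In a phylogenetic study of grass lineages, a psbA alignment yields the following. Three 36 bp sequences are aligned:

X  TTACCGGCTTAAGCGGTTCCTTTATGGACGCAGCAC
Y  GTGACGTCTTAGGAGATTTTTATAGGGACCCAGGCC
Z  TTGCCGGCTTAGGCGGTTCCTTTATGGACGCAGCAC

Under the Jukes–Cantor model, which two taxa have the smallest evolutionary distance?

X and Z

X–Y: 14/36 differ, p = 0.389, d = 0.548.
X–Z: 2/36 differ, p = 0.056, d = 0.058.
Y–Z: 12/36 differ, p = 0.333, d = 0.441.
The smallest distance is between X and Z.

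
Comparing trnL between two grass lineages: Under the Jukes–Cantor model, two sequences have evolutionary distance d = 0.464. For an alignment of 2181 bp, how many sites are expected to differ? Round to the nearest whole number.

755

Invert JC69: p = (3/4)(1 − e^(−4d/3)) = 0.75 × (1 − e^(-0.618667)) = 0.75 × (1 − 0.538662) = 0.346004.
Expected differing sites = pL ≈ 0.346004 × 2181 = 754.634724 ≈ 755.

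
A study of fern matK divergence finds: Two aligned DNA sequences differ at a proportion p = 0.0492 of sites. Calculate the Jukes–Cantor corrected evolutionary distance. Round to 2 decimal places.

0.05

d = −(3/4) ln(1 − 4p/3) = −0.75 ln(1 − 0.0656) = −0.75 ln(0.9344)
  = −0.75 × (-0.067851) = 0.050888 substitutions/site.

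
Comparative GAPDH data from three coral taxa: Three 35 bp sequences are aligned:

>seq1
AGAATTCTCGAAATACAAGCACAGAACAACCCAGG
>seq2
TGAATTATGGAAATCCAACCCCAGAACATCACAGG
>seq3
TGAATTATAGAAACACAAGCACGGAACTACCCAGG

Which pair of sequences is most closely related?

seq1–seq2: 8/35 differ, p = 0.229, d = 0.273.
seq1–seq3: 6/35 differ, p = 0.171, d = 0.195.
seq2–seq3: 9/35 differ, p = 0.257, d = 0.315.
The smallest distance is between seq1 and seq3.

seq1 and seq3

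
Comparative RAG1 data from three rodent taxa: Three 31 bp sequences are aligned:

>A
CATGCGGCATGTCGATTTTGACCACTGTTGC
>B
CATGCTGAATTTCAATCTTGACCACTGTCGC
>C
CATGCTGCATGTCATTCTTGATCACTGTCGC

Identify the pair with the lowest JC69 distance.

B and C

A–B: 6/31 differ, p = 0.194, d = 0.224.
A–C: 6/31 differ, p = 0.194, d = 0.224.
B–C: 4/31 differ, p = 0.129, d = 0.142.
The smallest distance is between B and C.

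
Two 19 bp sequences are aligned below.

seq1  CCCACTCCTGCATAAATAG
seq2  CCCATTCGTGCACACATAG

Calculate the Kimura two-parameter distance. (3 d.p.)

0.249

Of 19 sites, 2 differences are transitions and 2 are transversions, so P = 2/19 ≈ 0.105263 and Q = 2/19 ≈ 0.105263.
Under the Kimura two-parameter model, d = −½ ln(1 − 2P − Q) − ¼ ln(1 − 2Q).
1 − 2P − Q = 0.684211, giving −½ ln(0.684211) = 0.189744.
1 − 2Q = 0.789474, giving −¼ ln(0.789474) = 0.059097.
d = 0.189744 + 0.059097 = 0.248841.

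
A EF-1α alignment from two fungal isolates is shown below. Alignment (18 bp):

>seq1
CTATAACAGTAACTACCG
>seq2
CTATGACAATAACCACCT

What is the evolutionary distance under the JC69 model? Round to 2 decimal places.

0.26

The sequences differ at 4 of 18 sites (5, 9, 14, 18), so p = 4/18 ≈ 0.222222.
d = −(3/4) ln(1 − 4p/3) = −0.75 ln(1 − 0.296296) = −0.75 ln(0.703704)
  = −0.75 × (-0.351397) = 0.263548 substitutions/site.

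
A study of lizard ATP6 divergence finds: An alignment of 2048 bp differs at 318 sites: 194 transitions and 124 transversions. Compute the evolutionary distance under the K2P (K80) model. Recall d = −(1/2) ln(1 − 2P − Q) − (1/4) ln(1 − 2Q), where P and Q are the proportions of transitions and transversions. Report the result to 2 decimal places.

0.18

P = 194/2048 ≈ 0.094727 and Q = 124/2048 ≈ 0.060547.
Under the Kimura two-parameter model, d = −½ ln(1 − 2P − Q) − ¼ ln(1 − 2Q).
1 − 2P − Q = 0.749999, giving −½ ln(0.749999) = 0.143842.
1 − 2Q = 0.878906, giving −¼ ln(0.878906) = 0.032269.
d = 0.143842 + 0.032269 = 0.176111.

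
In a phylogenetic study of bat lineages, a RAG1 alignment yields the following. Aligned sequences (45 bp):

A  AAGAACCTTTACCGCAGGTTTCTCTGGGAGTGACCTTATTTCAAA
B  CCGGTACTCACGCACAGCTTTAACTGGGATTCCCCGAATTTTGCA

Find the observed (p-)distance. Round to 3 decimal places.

0.467

The sequences differ at 21 of 45 positions.
p = 21/45 = 0.466666… ≈ 0.467 (to 3 d.p.).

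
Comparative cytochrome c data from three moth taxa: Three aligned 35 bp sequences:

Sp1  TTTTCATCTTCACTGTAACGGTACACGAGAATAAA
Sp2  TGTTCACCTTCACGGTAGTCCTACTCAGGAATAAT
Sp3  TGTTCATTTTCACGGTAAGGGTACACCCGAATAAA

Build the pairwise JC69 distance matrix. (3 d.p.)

d(Sp1,Sp2) = 0.407, d(Sp1,Sp3) = 0.195, d(Sp2,Sp3) = 0.360

Sp1–Sp2: 11/35 sites differ → p ≈ 0.314286, d = −0.75 ln(1 − 0.419048) = 0.407315 ≈ 0.407.
Sp1–Sp3: 6/35 sites differ → p ≈ 0.171429, d = −0.75 ln(1 − 0.228572) = 0.194634 ≈ 0.195.
Sp2–Sp3: 10/35 sites differ → p ≈ 0.285714, d = −0.75 ln(1 − 0.380952) = 0.359679 ≈ 0.360.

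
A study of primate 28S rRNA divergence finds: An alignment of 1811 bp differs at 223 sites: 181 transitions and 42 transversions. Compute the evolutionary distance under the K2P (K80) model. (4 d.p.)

P = 181/1811 ≈ 0.099945 and Q = 42/1811 ≈ 0.023192.
Under the Kimura two-parameter model, d = −½ ln(1 − 2P − Q) − ¼ ln(1 − 2Q).
1 − 2P − Q = 0.776918, giving −½ ln(0.776918) = 0.126210.
1 − 2Q = 0.953616, giving −¼ ln(0.953616) = 0.011874.
d = 0.126210 + 0.011874 = 0.138084.

0.1381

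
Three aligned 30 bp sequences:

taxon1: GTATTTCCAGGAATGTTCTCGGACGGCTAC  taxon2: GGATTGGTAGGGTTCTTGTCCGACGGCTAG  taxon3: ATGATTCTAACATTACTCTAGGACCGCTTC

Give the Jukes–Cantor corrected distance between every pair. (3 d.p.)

d(taxon1,taxon2) = 0.441, d(taxon1,taxon3) = 0.572, d(taxon2,taxon3) = 1.057

taxon1–taxon2: 10/30 sites differ → p ≈ 0.333333, d = −0.75 ln(1 − 0.444444) = 0.440839 ≈ 0.441.
taxon1–taxon3: 12/30 sites differ → p = 0.4, d = −0.75 ln(1 − 0.533333) = 0.571605 ≈ 0.572.
taxon2–taxon3: 17/30 sites differ → p ≈ 0.566667, d = −0.75 ln(1 − 0.755556) = 1.056577 ≈ 1.057.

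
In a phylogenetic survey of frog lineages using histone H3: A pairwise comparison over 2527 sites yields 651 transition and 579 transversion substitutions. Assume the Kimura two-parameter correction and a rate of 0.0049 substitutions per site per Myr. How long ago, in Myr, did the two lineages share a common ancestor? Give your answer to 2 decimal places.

85.23

P = 651/2527 ≈ 0.257618 and Q = 579/2527 ≈ 0.229125.
Under the Kimura two-parameter model, d = −½ ln(1 − 2P − Q) − ¼ ln(1 − 2Q).
1 − 2P − Q = 0.255639, giving −½ ln(0.255639) = 0.681994.
1 − 2Q = 0.54175, giving −¼ ln(0.54175) = 0.153238.
d = 0.681994 + 0.153238 = 0.835232.
Under a molecular clock d = 2μt, so t = d/(2μ) = 0.835232 / (2 × 0.0049) = 85.23 Myr.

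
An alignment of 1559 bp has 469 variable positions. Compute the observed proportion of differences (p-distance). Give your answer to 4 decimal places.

p = 469/1559 = 0.300833… ≈ 0.3008 (to 4 d.p.).

0.3008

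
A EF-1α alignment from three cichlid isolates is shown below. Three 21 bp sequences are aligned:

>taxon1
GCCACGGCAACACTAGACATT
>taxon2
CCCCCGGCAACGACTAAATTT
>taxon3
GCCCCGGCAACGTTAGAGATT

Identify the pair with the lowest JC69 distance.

taxon1–taxon2: 9/21 differ, p = 0.429, d = 0.635.
taxon1–taxon3: 4/21 differ, p = 0.190, d = 0.220.
taxon2–taxon3: 7/21 differ, p = 0.333, d = 0.441.
The smallest distance is between taxon1 and taxon3.

taxon1 and taxon3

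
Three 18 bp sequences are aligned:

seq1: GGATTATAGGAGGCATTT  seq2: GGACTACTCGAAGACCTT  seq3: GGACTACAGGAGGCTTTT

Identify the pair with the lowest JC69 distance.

seq1 and seq3

seq1–seq2: 8/18 differ, p = 0.444, d = 0.673.
seq1–seq3: 3/18 differ, p = 0.167, d = 0.188.
seq2–seq3: 6/18 differ, p = 0.333, d = 0.441.
The smallest distance is between seq1 and seq3.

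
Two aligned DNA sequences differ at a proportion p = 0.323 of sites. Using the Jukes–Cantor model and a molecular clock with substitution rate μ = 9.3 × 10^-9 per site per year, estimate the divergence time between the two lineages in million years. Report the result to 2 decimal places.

22.71

d = −(3/4) ln(1 − 4p/3) = −0.75 ln(1 − 0.430667) = −0.75 ln(0.569333)
  = −0.75 × (-0.563290) = 0.422468 substitutions/site.
Under a molecular clock d = 2μt, so t = d/(2μ) = 0.422468 / (2 × 9.3 × 10^-9) = 22.71 million years.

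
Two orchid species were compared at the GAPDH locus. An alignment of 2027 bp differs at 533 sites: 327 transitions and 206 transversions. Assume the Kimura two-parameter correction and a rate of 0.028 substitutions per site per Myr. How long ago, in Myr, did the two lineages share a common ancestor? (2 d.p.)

P = 327/2027 ≈ 0.161322 and Q = 206/2027 ≈ 0.101628.
Under the Kimura two-parameter model, d = −½ ln(1 − 2P − Q) − ¼ ln(1 − 2Q).
1 − 2P − Q = 0.575728, giving −½ ln(0.575728) = 0.276060.
1 − 2Q = 0.796744, giving −¼ ln(0.796744) = 0.056805.
d = 0.276060 + 0.056805 = 0.332865.
Under a molecular clock d = 2μt, so t = d/(2μ) = 0.332865 / (2 × 0.028) = 5.94 Myr.

5.94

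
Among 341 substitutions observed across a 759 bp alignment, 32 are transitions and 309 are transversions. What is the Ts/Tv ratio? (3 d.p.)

0.104

R = 32/309 = 0.103559… ≈ 0.104 (to 3 d.p.).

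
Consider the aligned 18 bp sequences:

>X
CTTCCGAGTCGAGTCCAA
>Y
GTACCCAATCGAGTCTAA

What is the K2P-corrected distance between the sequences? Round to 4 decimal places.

0.3476

Of 18 sites, 2 differences are transitions and 3 are transversions, so P = 2/18 ≈ 0.111111 and Q = 3/18 ≈ 0.166667.
Under the Kimura two-parameter model, d = −½ ln(1 − 2P − Q) − ¼ ln(1 − 2Q).
1 − 2P − Q = 0.611111, giving −½ ln(0.611111) = 0.246238.
1 − 2Q = 0.666666, giving −¼ ln(0.666666) = 0.101367.
d = 0.246238 + 0.101367 = 0.347605.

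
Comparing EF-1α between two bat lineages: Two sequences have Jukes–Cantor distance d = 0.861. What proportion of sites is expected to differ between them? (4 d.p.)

0.5120

p = (3/4)(1 − e^(−4d/3)) = 0.75 × (1 − e^(-1.148)) = 0.75 × (1 − 0.317271) = 0.512047.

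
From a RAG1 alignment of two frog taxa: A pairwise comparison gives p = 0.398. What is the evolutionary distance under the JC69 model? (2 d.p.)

0.57

d = −(3/4) ln(1 − 4p/3) = −0.75 ln(1 − 0.530667) = −0.75 ln(0.469333)
  = −0.75 × (-0.756443) = 0.567332 substitutions/site.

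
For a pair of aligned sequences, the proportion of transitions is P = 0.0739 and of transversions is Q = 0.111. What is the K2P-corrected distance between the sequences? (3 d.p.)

0.212

Under the Kimura two-parameter model, d = −½ ln(1 − 2P − Q) − ¼ ln(1 − 2Q).
1 − 2P − Q = 0.7412, giving −½ ln(0.7412) = 0.149742.
1 − 2Q = 0.778, giving −¼ ln(0.778) = 0.062757.
d = 0.149742 + 0.062757 = 0.212499.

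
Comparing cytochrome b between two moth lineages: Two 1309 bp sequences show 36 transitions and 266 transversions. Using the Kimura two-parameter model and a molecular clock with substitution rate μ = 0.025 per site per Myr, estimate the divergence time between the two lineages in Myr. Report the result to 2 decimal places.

5.59

P = 36/1309 ≈ 0.027502 and Q = 266/1309 ≈ 0.203209.
Under the Kimura two-parameter model, d = −½ ln(1 − 2P − Q) − ¼ ln(1 − 2Q).
1 − 2P − Q = 0.741787, giving −½ ln(0.741787) = 0.149347.
1 − 2Q = 0.593582, giving −¼ ln(0.593582) = 0.130395.
d = 0.149347 + 0.130395 = 0.279742.
Under a molecular clock d = 2μt, so t = d/(2μ) = 0.279742 / (2 × 0.025) = 5.59 Myr.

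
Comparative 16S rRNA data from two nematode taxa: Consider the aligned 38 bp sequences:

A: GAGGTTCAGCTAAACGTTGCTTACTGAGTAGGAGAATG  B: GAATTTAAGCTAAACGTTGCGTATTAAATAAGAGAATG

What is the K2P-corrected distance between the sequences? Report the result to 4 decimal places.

0.2523

Of 38 sites, 5 differences are transitions and 3 are transversions, so P = 5/38 ≈ 0.131579 and Q = 3/38 ≈ 0.078947.
Under the Kimura two-parameter model, d = −½ ln(1 − 2P − Q) − ¼ ln(1 − 2Q).
1 − 2P − Q = 0.657895, giving −½ ln(0.657895) = 0.209355.
1 − 2Q = 0.842106, giving −¼ ln(0.842106) = 0.042962.
d = 0.209355 + 0.042962 = 0.252317.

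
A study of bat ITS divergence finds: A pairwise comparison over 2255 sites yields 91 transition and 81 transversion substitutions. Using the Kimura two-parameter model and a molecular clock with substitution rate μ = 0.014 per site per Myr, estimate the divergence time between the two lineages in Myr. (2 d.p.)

2.88

P = 91/2255 ≈ 0.040355 and Q = 81/2255 ≈ 0.03592.
Under the Kimura two-parameter model, d = −½ ln(1 − 2P − Q) − ¼ ln(1 − 2Q).
1 − 2P − Q = 0.88337, giving −½ ln(0.88337) = 0.062006.
1 − 2Q = 0.92816, giving −¼ ln(0.92816) = 0.018638.
d = 0.062006 + 0.018638 = 0.080644.
Under a molecular clock d = 2μt, so t = d/(2μ) = 0.080644 / (2 × 0.014) = 2.88 Myr.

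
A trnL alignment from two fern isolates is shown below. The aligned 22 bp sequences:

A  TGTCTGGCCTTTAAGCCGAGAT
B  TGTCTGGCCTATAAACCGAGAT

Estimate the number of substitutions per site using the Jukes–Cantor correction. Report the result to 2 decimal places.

0.10

The sequences differ at 2 of 22 sites (11, 15), so p = 2/22 ≈ 0.090909.
d = −(3/4) ln(1 − 4p/3) = −0.75 ln(1 − 0.121212) = −0.75 ln(0.878788)
  = −0.75 × (-0.129212) = 0.096909 substitutions/site.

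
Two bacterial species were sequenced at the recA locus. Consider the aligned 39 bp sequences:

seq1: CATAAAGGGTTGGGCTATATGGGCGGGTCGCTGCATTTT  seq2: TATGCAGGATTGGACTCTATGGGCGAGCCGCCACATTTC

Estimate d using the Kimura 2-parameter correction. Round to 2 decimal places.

0.39

Of 39 sites, 9 differences are transitions and 2 are transversions, so P = 9/39 ≈ 0.230769 and Q = 2/39 ≈ 0.051282.
Under the Kimura two-parameter model, d = −½ ln(1 − 2P − Q) − ¼ ln(1 − 2Q).
1 − 2P − Q = 0.48718, giving −½ ln(0.48718) = 0.359561.
1 − 2Q = 0.897436, giving −¼ ln(0.897436) = 0.027053.
d = 0.359561 + 0.027053 = 0.386614.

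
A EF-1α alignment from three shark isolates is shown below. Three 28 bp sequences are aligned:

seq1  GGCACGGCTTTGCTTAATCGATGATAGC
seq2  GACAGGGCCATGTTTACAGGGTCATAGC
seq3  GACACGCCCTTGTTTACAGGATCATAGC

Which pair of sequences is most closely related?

seq2 and seq3

seq1–seq2: 10/28 differ, p = 0.357, d = 0.485.
seq1–seq3: 8/28 differ, p = 0.286, d = 0.360.
seq2–seq3: 4/28 differ, p = 0.143, d = 0.158.
The smallest distance is between seq2 and seq3.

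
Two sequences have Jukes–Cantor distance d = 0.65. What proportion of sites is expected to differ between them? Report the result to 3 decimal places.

0.435

p = (3/4)(1 − e^(−4d/3)) = 0.75 × (1 − e^(-0.866667)) = 0.75 × (1 − 0.420350) = 0.434738.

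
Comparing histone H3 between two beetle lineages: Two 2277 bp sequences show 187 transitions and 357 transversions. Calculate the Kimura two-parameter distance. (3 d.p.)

0.288

P = 187/2277 ≈ 0.082126 and Q = 357/2277 ≈ 0.156785.
Under the Kimura two-parameter model, d = −½ ln(1 − 2P − Q) − ¼ ln(1 − 2Q).
1 − 2P − Q = 0.678963, giving −½ ln(0.678963) = 0.193594.
1 − 2Q = 0.68643, giving −¼ ln(0.68643) = 0.094063.
d = 0.193594 + 0.094063 = 0.287657.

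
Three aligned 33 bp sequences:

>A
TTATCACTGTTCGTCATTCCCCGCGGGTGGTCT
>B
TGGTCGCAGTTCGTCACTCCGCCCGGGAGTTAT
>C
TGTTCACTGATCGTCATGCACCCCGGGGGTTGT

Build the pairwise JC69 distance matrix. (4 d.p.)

A–B: 10/33 sites differ → p ≈ 0.30303, d = −0.75 ln(1 − 0.40404) = 0.388186 ≈ 0.3882.
A–C: 9/33 sites differ → p ≈ 0.272727, d = −0.75 ln(1 − 0.363636) = 0.338988 ≈ 0.3390.
B–C: 10/33 sites differ → p ≈ 0.30303, d = −0.75 ln(1 − 0.40404) = 0.388186 ≈ 0.3882.

d(A,B) = 0.3882, d(A,C) = 0.3390, d(B,C) = 0.3882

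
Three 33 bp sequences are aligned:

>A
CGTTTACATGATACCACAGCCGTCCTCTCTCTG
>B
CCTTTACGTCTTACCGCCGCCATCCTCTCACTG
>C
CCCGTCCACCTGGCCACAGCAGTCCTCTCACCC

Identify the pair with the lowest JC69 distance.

A and B

A–B: 8/33 differ, p = 0.242, d = 0.293.
A–C: 13/33 differ, p = 0.394, d = 0.559.
B–C: 13/33 differ, p = 0.394, d = 0.559.
The smallest distance is between A and B.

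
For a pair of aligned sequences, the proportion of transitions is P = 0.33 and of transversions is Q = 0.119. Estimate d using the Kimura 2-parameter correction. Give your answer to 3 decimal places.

0.823

Under the Kimura two-parameter model, d = −½ ln(1 − 2P − Q) − ¼ ln(1 − 2Q).
1 − 2P − Q = 0.221, giving −½ ln(0.221) = 0.754796.
1 − 2Q = 0.762, giving −¼ ln(0.762) = 0.067952.
d = 0.754796 + 0.067952 = 0.822748.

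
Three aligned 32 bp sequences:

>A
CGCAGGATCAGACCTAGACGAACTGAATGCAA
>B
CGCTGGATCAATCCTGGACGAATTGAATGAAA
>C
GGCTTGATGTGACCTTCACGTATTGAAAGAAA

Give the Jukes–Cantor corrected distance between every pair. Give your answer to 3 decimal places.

A–B: 6/32 sites differ → p = 0.1875, d = −0.75 ln(1 − 0.25) = 0.215762 ≈ 0.216.
A–C: 11/32 sites differ → p = 0.34375, d = −0.75 ln(1 − 0.458333) = 0.459828 ≈ 0.460.
B–C: 10/32 sites differ → p = 0.3125, d = −0.75 ln(1 − 0.416667) = 0.404248 ≈ 0.404.

d(A,B) = 0.216, d(A,C) = 0.460, d(B,C) = 0.404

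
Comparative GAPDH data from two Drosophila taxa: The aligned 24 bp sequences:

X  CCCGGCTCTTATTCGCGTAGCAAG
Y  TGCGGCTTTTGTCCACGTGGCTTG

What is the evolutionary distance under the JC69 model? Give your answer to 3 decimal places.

The sequences differ at 9 of 24 sites (1, 2, 8, 11, 13, 15, 19, 22, 23), so p = 9/24 = 0.375.
d = −(3/4) ln(1 − 4p/3) = −0.75 ln(1 − 0.5) = −0.75 ln(0.5)
  = −0.75 × (-0.693147) = 0.519860 substitutions/site.

0.520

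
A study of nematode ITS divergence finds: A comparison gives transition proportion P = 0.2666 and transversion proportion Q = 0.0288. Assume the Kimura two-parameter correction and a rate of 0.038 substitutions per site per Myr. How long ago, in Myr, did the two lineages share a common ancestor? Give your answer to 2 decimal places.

5.63

Under the Kimura two-parameter model, d = −½ ln(1 − 2P − Q) − ¼ ln(1 − 2Q).
1 − 2P − Q = 0.438, giving −½ ln(0.438) = 0.412768.
1 − 2Q = 0.9424, giving −¼ ln(0.9424) = 0.014831.
d = 0.412768 + 0.014831 = 0.427599.
Under a molecular clock d = 2μt, so t = d/(2μ) = 0.427599 / (2 × 0.038) = 5.63 Myr.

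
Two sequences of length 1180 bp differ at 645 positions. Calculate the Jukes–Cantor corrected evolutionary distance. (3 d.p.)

0.979

p = 645/1180 ≈ 0.54661.
d = −(3/4) ln(1 − 4p/3) = −0.75 ln(1 − 0.728813) = −0.75 ln(0.271187)
  = −0.75 × (-1.304947) = 0.978710 substitutions/site.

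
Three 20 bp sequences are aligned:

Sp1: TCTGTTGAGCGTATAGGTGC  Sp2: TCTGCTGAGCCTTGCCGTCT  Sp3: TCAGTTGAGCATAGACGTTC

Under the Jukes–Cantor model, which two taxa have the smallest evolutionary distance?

Sp1–Sp2: 8/20 differ, p = 0.400, d = 0.572.
Sp1–Sp3: 5/20 differ, p = 0.250, d = 0.304.
Sp2–Sp3: 7/20 differ, p = 0.350, d = 0.471.
The smallest distance is between Sp1 and Sp3.

Sp1 and Sp3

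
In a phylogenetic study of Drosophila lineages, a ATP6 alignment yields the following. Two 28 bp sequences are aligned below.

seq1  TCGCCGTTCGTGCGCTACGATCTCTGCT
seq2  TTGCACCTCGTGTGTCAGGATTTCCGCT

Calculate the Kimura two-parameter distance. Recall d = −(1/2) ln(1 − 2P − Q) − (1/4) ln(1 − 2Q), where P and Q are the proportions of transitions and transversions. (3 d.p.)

Of 28 sites, 7 differences are transitions and 3 are transversions, so P = 7/28 = 0.25 and Q = 3/28 ≈ 0.107143.
Under the Kimura two-parameter model, d = −½ ln(1 − 2P − Q) − ¼ ln(1 − 2Q).
1 − 2P − Q = 0.392857, giving −½ ln(0.392857) = 0.467155.
1 − 2Q = 0.785714, giving −¼ ln(0.785714) = 0.060291.
d = 0.467155 + 0.060291 = 0.527446.

0.527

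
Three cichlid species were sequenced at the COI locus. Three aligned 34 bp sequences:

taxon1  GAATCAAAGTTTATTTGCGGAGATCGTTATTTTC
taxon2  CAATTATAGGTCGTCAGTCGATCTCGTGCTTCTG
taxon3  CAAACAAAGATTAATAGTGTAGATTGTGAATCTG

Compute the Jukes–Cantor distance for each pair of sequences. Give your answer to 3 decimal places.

d(taxon1,taxon2) = 0.741, d(taxon1,taxon3) = 0.477, d(taxon2,taxon3) = 0.665

taxon1–taxon2: 16/34 sites differ → p ≈ 0.470588, d = −0.75 ln(1 − 0.627451) = 0.740540 ≈ 0.741.
taxon1–taxon3: 12/34 sites differ → p ≈ 0.352941, d = −0.75 ln(1 − 0.470588) = 0.476991 ≈ 0.477.
taxon2–taxon3: 15/34 sites differ → p ≈ 0.441176, d = −0.75 ln(1 − 0.588235) = 0.665477 ≈ 0.665.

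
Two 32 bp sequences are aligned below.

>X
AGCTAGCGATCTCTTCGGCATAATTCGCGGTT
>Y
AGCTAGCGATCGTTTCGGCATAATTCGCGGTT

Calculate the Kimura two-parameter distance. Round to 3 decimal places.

Of 32 sites, 1 differences are transitions and 1 are transversions, so P = 1/32 = 0.03125 and Q = 1/32 = 0.03125.
Under the Kimura two-parameter model, d = −½ ln(1 − 2P − Q) − ¼ ln(1 − 2Q).
1 − 2P − Q = 0.90625, giving −½ ln(0.90625) = 0.049220.
1 − 2Q = 0.9375, giving −¼ ln(0.9375) = 0.016135.
d = 0.049220 + 0.016135 = 0.065355.

0.065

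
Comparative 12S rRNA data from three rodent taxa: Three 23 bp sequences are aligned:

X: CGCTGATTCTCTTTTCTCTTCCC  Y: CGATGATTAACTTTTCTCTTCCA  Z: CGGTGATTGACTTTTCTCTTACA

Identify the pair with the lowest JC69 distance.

Y and Z

X–Y: 4/23 differ, p = 0.174, d = 0.198.
X–Z: 5/23 differ, p = 0.217, d = 0.257.
Y–Z: 3/23 differ, p = 0.130, d = 0.143.
The smallest distance is between Y and Z.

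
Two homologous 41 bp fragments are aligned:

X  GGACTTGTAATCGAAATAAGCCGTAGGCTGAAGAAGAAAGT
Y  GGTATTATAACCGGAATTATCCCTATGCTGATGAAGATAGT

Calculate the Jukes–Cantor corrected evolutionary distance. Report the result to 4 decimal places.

0.3321

The sequences differ at 11 of 41 sites, so p = 11/41 ≈ 0.268293.
d = −(3/4) ln(1 − 4p/3) = −0.75 ln(1 − 0.357724) = −0.75 ln(0.642276)
  = −0.75 × (-0.442737) = 0.332053 substitutions/site.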